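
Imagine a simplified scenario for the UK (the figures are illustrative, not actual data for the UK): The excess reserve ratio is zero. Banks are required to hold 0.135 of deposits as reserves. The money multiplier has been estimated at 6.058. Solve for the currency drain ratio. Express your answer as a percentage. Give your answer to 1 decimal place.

Using m = 6.058. From m = (1 + c)/(c + rr + e), rearranging gives 1 + c = m·(c + rr + e), so c·(1 − m) = m·(rr + e) − 1.
Hence c = [m·(rr + e) − 1]/(1 − m) = [6.058 × (0.135 + 0) − 1] / (1 − 6.058) ≈ 0.036016.

3.6%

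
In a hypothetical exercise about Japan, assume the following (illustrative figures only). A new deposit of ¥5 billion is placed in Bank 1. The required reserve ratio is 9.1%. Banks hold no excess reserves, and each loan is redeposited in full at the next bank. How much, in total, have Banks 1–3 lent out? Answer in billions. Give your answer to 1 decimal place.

¥12.4 billion

Bank i lends (1 − rr)^i of the original deposit: Bank 1 lends 5·0.9090 = 4.5450, Bank 2 lends 5·0.9090² ≈ 4.1314, and so on.
Summing a geometric series: total = 5·[0.9090·(1 − 0.9090^3) / (1 − 0.9090)] ≈ 12.4319 billion.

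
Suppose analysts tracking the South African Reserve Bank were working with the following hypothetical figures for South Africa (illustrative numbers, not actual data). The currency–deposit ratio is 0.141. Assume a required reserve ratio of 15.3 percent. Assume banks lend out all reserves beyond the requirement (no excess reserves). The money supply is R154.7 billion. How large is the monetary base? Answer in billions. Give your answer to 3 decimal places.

R39.861 billion

The money multiplier is m = (1 + c) / (rr + c) = (1 + 0.141) / (0.153 + 0.141) ≈ 3.8809524.
MB = M / m = 154.7 / 3.8809524 ≈ 39.8613 billion.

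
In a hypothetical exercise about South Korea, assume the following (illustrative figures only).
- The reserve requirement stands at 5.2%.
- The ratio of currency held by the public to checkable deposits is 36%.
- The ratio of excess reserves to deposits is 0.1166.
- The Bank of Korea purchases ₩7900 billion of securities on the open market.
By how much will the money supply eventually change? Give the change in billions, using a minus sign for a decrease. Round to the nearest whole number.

₩20325 billion

The money multiplier is m = (1 + c) / (rr + e + c) = (1 + 0.36) / (0.052 + 0.1166 + 0.36) ≈ 2.57283.
The purchase adds 7900 billion of base, so ΔM = m × ΔMB = 2.57283 × (+7900) = 20325.357 billion.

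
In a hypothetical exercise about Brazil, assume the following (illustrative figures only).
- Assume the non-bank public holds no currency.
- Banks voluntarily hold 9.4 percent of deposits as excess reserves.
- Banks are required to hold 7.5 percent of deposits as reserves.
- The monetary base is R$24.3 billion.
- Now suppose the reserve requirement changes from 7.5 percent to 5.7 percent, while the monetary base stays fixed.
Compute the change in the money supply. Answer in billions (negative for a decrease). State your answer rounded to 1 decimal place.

Initially m₁ = 1 / (0.075 + 0.094) ≈ 5.9172, so M₁ = 5.9172 × 24.3 ≈ 143.788 billion.
After the change m₂ = 1 / (0.057 + 0.094) ≈ 6.6225, so M₂ = 6.6225 × 24.3 ≈ 160.9267 billion.
ΔM = M₂ − M₁ = 160.9267 − 143.788 = 17.1387 billion.

R$17.1 billion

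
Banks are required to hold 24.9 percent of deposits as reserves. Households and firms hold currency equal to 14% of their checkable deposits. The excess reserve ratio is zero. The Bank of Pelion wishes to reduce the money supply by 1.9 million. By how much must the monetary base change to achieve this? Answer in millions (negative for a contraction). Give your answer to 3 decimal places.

The money multiplier is m = (1 + c) / (rr + c) = (1 + 0.14) / (0.249 + 0.14) ≈ 2.93059.
ΔMB = ΔM / m = (−1.9) / 2.93059 ≈ -0.6483 million.

-0.648 million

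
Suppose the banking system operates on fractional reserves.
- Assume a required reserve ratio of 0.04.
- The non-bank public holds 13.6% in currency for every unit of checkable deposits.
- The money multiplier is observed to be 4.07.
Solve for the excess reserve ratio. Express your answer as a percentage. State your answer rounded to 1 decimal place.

10.3%

Using m = 4.07. Since m = (1 + c)/(c + rr + e), the denominator satisfies c + rr + e = (1 + c)/m = (1 + 0.136) / 4.07 ≈ 0.279115.
With c = 0.136 and rr = 0.04, the excess reserve ratio is 0.279115 − 0.136 − 0.04 = 0.103115.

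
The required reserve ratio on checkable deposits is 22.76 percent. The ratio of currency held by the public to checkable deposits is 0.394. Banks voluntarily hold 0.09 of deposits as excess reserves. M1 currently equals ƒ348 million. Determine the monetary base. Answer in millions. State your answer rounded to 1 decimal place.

The money multiplier is m = (1 + c) / (rr + e + c) = (1 + 0.394) / (0.2276 + 0.09 + 0.394) ≈ 1.95897.
MB = M / m = 348 / 1.95897 ≈ 177.6444 million.

ƒ177.6 million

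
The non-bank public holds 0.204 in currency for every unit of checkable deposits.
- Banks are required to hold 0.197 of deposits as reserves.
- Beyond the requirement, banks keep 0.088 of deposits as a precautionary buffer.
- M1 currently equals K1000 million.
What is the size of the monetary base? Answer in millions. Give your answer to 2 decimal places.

K406.15 million

The money multiplier is m = (1 + c) / (rr + e + c) = (1 + 0.204) / (0.197 + 0.088 + 0.204) ≈ 2.462168.
MB = M / m = 1000 / 2.462168 ≈ 406.1461 million.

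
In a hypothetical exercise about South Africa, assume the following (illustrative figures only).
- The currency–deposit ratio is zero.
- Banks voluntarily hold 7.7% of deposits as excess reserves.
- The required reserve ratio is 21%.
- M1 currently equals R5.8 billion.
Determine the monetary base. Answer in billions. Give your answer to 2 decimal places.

R1.66 billion

The money multiplier is m = 1 / (rr + e) = 1 / (0.21 + 0.077) ≈ 3.4843.
MB = M / m = 5.8 / 3.4843 ≈ 1.6646 billion.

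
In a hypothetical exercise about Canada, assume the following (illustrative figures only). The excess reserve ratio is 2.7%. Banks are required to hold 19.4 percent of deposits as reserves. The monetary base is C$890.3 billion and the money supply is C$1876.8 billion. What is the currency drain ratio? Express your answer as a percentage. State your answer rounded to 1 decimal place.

48.2%

Using m = M/MB = 1876.8/890.3 ≈ 2.108053. From m = (1 + c)/(c + rr + e), rearranging gives 1 + c = m·(c + rr + e), so c·(1 − m) = m·(rr + e) − 1.
Hence c = [m·(rr + e) − 1]/(1 − m) = [2.108053 × (0.194 + 0.027) − 1] / (1 − 2.108053) ≈ 0.482035.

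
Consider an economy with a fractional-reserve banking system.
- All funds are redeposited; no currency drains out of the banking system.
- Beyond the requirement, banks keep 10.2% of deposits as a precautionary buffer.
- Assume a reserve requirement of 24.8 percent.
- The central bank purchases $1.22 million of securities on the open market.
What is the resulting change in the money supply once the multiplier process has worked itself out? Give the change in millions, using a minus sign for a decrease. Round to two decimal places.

The money multiplier is m = 1 / (rr + e) = 1 / (0.248 + 0.102) ≈ 2.8571.
The purchase adds 1.22 million of base, so ΔM = m × ΔMB = 2.8571 × (+1.22) ≈ 3.4857 million.

$3.49 million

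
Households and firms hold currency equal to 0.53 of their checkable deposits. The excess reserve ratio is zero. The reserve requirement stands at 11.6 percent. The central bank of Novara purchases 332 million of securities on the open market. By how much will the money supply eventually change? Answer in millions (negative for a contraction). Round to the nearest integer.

The money multiplier is m = (1 + c) / (rr + c) = (1 + 0.53) / (0.116 + 0.53) ≈ 2.3684.
The purchase adds 332 million of base, so ΔM = m × ΔMB = 2.3684 × (+332) = 786.3088 million.

786 million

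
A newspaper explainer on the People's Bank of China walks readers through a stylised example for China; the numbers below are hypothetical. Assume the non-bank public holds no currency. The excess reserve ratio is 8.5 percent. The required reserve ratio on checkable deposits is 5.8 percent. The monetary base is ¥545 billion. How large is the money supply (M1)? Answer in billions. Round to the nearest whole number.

The money multiplier is m = 1 / (rr + e) = 1 / (0.058 + 0.085) ≈ 6.9930.
So M = m × MB = 6.9930 × 545 = 3811.185 billion.

¥3811 billion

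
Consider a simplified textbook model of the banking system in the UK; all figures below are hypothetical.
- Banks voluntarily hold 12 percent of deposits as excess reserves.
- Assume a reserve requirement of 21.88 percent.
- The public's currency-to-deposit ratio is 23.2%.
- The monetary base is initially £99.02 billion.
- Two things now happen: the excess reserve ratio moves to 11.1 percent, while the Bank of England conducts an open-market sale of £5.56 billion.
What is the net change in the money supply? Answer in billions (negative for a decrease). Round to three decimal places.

Before: m₁ = (1 + 0.232) / (0.2188 + 0.12 + 0.232) ≈ 2.158374, MB₁ = 99.02, so M₁ = 2.158374 × 99.02 ≈ 213.7222 billion.
After: m₂ = (1 + 0.232) / (0.2188 + 0.111 + 0.232) ≈ 2.192951, MB₂ = 99.02 − 5.56 = 93.46, so M₂ = 2.192951 × 93.46 ≈ 204.9532 billion.
ΔM = M₂ − M₁ = 204.9532 − 213.7222 = -8.769 billion.

-8.769 billion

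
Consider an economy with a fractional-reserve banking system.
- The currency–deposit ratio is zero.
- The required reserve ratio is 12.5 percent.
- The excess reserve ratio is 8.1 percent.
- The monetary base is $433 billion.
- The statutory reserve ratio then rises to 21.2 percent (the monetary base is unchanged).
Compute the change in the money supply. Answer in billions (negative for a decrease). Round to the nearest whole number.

-624 billion

Initially m₁ = 1 / (0.125 + 0.081) ≈ 4.8544, so M₁ = 4.8544 × 433 = 2101.9552 billion.
After the change m₂ = 1 / (0.212 + 0.081) ≈ 3.4130, so M₂ = 3.4130 × 433 = 1477.829 billion.
ΔM = M₂ − M₁ = 1477.829 − 2101.9552 = -624.1262 billion.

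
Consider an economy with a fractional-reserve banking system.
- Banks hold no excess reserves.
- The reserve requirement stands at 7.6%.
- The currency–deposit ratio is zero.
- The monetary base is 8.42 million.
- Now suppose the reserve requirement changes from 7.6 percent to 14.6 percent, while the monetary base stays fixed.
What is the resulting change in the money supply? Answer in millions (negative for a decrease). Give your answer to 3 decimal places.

-53.118 million

Initially m₁ = 1 / (0.076) ≈ 13.15789, so M₁ = 13.15789 × 8.42 ≈ 110.7894 million.
After the change m₂ = 1 / (0.146) ≈ 6.84932, so M₂ = 6.84932 × 8.42 ≈ 57.6713 million.
ΔM = M₂ − M₁ = 57.6713 − 110.7894 = -53.1181 million.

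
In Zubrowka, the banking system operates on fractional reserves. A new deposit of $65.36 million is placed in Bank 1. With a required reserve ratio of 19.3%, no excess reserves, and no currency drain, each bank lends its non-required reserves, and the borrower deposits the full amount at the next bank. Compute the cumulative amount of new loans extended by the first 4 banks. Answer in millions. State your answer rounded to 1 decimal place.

Bank i lends (1 − rr)^i of the original deposit: Bank 1 lends 65.36·0.8070 ≈ 52.7455, Bank 2 lends 65.36·0.8070² ≈ 42.5656, and so on.
Summing a geometric series: total = 65.36·[0.8070·(1 − 0.8070^4) / (1 − 0.8070)] ≈ 157.3824 million.

$157.4 million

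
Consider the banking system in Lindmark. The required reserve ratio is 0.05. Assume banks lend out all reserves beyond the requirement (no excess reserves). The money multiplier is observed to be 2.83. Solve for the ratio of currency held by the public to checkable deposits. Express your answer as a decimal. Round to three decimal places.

0.469

Using m = 2.83. From m = (1 + c)/(c + rr + e), rearranging gives 1 + c = m·(c + rr + e), so c·(1 − m) = m·(rr + e) − 1.
Hence c = [m·(rr + e) − 1]/(1 − m) = [2.83 × (0.05 + 0) − 1] / (1 − 2.83) ≈ 0.469126.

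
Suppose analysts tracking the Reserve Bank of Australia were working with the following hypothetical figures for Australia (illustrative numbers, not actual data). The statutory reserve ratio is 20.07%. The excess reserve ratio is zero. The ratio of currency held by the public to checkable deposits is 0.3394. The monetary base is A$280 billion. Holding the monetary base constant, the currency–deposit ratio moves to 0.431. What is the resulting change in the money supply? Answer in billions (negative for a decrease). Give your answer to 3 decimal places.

Initially m₁ = (1 + 0.3394) / (0.2007 + 0.3394) ≈ 2.4799111, so M₁ = 2.4799111 × 280 ≈ 694.3751 billion.
After the change m₂ = (1 + 0.431) / (0.2007 + 0.431) ≈ 2.2653158, so M₂ = 2.2653158 × 280 ≈ 634.2884 billion.
ΔM = M₂ − M₁ = 634.2884 − 694.3751 = -60.0867 billion.

-60.087 billion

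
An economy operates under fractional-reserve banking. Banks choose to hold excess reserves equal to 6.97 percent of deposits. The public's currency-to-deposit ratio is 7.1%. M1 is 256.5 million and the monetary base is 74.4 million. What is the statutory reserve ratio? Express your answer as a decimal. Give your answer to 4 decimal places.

Using m = M/MB = 256.5/74.4 ≈ 3.447581. Since m = (1 + c)/(c + rr + e), the denominator satisfies c + rr + e = (1 + c)/m = (1 + 0.071) / 3.447581 ≈ 0.310653.
With c = 0.071 and e = 0.0697, the statutory reserve ratio is 0.310653 − 0.071 − 0.0697 = 0.169953.

0.1700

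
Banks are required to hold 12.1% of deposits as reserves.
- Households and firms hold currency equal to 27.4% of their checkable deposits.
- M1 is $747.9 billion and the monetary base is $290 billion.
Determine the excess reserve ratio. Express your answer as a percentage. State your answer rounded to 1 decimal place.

Using m = M/MB = 747.9/290 ≈ 2.578966. Since m = (1 + c)/(c + rr + e), the denominator satisfies c + rr + e = (1 + c)/m = (1 + 0.274) / 2.578966 ≈ 0.493996.
With c = 0.274 and rr = 0.121, the excess reserve ratio is 0.493996 − 0.274 − 0.121 = 0.098996.

9.9%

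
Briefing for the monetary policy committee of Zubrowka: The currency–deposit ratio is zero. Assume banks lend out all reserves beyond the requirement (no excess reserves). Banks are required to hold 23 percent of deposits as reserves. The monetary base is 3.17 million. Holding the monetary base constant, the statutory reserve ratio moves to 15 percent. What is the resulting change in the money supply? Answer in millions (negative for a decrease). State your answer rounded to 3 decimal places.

7.351 million

Initially m₁ = 1 / (0.23) ≈ 4.34783, so M₁ = 4.34783 × 3.17 ≈ 13.7826 million.
After the change m₂ = 1 / (0.15) ≈ 6.66667, so M₂ = 6.66667 × 3.17 ≈ 21.1333 million.
ΔM = M₂ − M₁ = 21.1333 − 13.7826 = 7.3507 million.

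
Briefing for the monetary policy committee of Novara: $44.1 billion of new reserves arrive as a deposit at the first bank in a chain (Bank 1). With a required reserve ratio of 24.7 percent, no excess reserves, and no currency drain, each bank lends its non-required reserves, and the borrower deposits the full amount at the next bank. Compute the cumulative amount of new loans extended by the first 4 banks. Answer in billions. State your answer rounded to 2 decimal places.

$91.22 billion

Bank i lends (1 − rr)^i of the original deposit: Bank 1 lends 44.1·0.7530 = 33.2073, Bank 2 lends 44.1·0.7530² ≈ 25.0051, and so on.
Summing a geometric series: total = 44.1·[0.7530·(1 − 0.7530^4) / (1 − 0.7530)] ≈ 91.2193 billion.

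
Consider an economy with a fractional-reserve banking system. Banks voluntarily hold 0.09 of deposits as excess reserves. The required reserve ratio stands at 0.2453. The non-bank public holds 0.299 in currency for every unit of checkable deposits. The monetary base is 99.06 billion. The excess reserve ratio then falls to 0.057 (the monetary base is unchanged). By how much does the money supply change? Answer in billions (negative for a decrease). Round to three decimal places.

11.134 billion

Initially m₁ = (1 + 0.299) / (0.2453 + 0.09 + 0.299) ≈ 2.047927, so M₁ = 2.047927 × 99.06 ≈ 202.8676 billion.
After the change m₂ = (1 + 0.299) / (0.2453 + 0.057 + 0.299) ≈ 2.160319, so M₂ = 2.160319 × 99.06 ≈ 214.0012 billion.
ΔM = M₂ − M₁ = 214.0012 − 202.8676 = 11.1336 billion.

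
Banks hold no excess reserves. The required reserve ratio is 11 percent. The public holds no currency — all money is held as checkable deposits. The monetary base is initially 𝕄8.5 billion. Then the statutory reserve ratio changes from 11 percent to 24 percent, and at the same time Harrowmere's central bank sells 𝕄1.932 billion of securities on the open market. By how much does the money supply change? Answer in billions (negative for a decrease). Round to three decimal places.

Before: m₁ = 1 / (0.11) ≈ 9.09091, MB₁ = 8.5, so M₁ = 9.09091 × 8.5 ≈ 77.2727 billion.
After: m₂ = 1 / (0.24) ≈ 4.16667, MB₂ = 8.5 − 1.932 = 6.568, so M₂ = 4.16667 × 6.568 ≈ 27.3667 billion.
ΔM = M₂ − M₁ = 27.3667 − 77.2727 = -49.906 billion.

-49.906 billion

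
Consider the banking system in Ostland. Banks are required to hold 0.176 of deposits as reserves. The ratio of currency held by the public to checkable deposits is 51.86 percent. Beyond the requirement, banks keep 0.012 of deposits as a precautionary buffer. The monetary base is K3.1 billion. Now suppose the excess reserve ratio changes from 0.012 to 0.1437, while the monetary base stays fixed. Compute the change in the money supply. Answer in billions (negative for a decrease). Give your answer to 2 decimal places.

Initially m₁ = (1 + 0.5186) / (0.176 + 0.012 + 0.5186) ≈ 2.1492, so M₁ = 2.1492 × 3.1 ≈ 6.6625 billion.
After the change m₂ = (1 + 0.5186) / (0.176 + 0.1437 + 0.5186) ≈ 1.8115, so M₂ = 1.8115 × 3.1 ≈ 5.6157 billion.
ΔM = M₂ − M₁ = 5.6157 − 6.6625 = -1.0468 billion.

-1.05 billion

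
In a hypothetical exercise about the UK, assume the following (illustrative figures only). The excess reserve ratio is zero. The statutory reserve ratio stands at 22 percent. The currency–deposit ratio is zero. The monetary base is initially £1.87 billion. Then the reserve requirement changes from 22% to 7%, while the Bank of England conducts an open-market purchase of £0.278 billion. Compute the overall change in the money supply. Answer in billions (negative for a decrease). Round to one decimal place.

Before: m₁ = 1 / (0.22) ≈ 4.5455, MB₁ = 1.87, so M₁ = 4.5455 × 1.87 ≈ 8.5001 billion.
After: m₂ = 1 / (0.07) ≈ 14.2857, MB₂ = 1.87 + 0.278 = 2.148, so M₂ = 14.2857 × 2.148 ≈ 30.6857 billion.
ΔM = M₂ − M₁ = 30.6857 − 8.5001 = 22.1856 billion.

£22.2 billion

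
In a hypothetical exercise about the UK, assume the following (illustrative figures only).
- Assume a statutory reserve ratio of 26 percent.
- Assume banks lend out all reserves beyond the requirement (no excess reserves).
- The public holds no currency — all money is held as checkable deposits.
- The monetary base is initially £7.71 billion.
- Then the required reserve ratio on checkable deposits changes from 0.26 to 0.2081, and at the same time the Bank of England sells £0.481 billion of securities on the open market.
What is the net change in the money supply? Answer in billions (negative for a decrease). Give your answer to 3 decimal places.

Before: m₁ = 1 / (0.26) ≈ 3.84615, MB₁ = 7.71, so M₁ = 3.84615 × 7.71 ≈ 29.6538 billion.
After: m₂ = 1 / (0.2081) ≈ 4.80538, MB₂ = 7.71 − 0.481 = 7.229, so M₂ = 4.80538 × 7.229 ≈ 34.7381 billion.
ΔM = M₂ − M₁ = 34.7381 − 29.6538 = 5.0843 billion.

£5.084 billion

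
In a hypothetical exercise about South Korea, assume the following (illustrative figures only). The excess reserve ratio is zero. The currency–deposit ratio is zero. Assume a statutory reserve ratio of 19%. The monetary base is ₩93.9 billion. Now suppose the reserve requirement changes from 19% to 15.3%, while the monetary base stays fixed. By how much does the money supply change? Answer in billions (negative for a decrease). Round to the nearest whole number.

₩120 billion

Initially m₁ = 1 / (0.19) ≈ 5.2632, so M₁ = 5.2632 × 93.9 ≈ 494.2145 billion.
After the change m₂ = 1 / (0.153) ≈ 6.5359, so M₂ = 6.5359 × 93.9 ≈ 613.721 billion.
ΔM = M₂ − M₁ = 613.721 − 494.2145 = 119.5065 billion.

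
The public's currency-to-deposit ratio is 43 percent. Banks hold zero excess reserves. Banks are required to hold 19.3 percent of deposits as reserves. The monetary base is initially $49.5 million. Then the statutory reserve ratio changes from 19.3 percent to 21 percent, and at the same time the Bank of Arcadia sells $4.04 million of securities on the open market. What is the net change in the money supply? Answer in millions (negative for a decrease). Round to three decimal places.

Before: m₁ = (1 + 0.43) / (0.193 + 0.43) ≈ 2.295345, MB₁ = 49.5, so M₁ = 2.295345 × 49.5 ≈ 113.6196 million.
After: m₂ = (1 + 0.43) / (0.21 + 0.43) = 2.234375, MB₂ = 49.5 − 4.04 = 45.46, so M₂ = 2.234375 × 45.46 ≈ 101.5747 million.
ΔM = M₂ − M₁ = 101.5747 − 113.6196 = -12.0449 million.

-12.045 million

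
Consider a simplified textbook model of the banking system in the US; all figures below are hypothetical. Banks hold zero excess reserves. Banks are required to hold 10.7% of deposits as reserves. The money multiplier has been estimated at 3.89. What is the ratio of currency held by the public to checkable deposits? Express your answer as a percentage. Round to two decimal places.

20.20%

Using m = 3.89. From m = (1 + c)/(c + rr + e), rearranging gives 1 + c = m·(c + rr + e), so c·(1 − m) = m·(rr + e) − 1.
Hence c = [m·(rr + e) − 1]/(1 − m) = [3.89 × (0.107 + 0) − 1] / (1 − 3.89) ≈ 0.201997.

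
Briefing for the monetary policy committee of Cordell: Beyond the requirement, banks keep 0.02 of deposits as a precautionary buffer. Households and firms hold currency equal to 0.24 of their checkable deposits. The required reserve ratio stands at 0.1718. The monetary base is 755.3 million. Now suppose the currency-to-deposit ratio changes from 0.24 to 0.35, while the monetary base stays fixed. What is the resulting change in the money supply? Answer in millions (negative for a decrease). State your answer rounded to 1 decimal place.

Initially m₁ = (1 + 0.24) / (0.1718 + 0.02 + 0.24) ≈ 2.87170, so M₁ = 2.87170 × 755.3 ≈ 2168.995 million.
After the change m₂ = (1 + 0.35) / (0.1718 + 0.02 + 0.35) ≈ 2.49169, so M₂ = 2.49169 × 755.3 ≈ 1881.9735 million.
ΔM = M₂ − M₁ = 1881.9735 − 2168.995 = -287.0215 million.

-287.0 million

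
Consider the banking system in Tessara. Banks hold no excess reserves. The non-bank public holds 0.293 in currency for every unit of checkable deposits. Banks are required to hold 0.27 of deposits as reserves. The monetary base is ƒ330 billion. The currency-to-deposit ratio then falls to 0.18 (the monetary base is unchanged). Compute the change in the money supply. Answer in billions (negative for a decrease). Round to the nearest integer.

ƒ107 billion

Initially m₁ = (1 + 0.293) / (0.27 + 0.293) ≈ 2.2966, so M₁ = 2.2966 × 330 = 757.878 billion.
After the change m₂ = (1 + 0.18) / (0.27 + 0.18) ≈ 2.6222, so M₂ = 2.6222 × 330 = 865.326 billion.
ΔM = M₂ − M₁ = 865.326 − 757.878 = 107.448 billion.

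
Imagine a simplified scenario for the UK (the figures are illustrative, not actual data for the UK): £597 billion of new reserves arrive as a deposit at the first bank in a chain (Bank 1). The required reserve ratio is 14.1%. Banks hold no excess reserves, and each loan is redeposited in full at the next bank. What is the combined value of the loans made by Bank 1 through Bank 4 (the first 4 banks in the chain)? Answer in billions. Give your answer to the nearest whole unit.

Bank i lends (1 − rr)^i of the original deposit: Bank 1 lends 597·0.8590 = 512.8230, Bank 2 lends 597·0.8590² ≈ 440.5150, and so on.
Summing a geometric series: total = 597·[0.8590·(1 − 0.8590^4) / (1 − 0.8590)] ≈ 1656.7879 billion.

£1657 billion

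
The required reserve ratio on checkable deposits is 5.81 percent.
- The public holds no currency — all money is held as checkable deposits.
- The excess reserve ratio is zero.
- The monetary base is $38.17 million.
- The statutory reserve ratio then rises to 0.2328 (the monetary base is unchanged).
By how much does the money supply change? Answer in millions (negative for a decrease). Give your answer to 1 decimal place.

Initially m₁ = 1 / (0.0581) ≈ 17.2117, so M₁ = 17.2117 × 38.17 ≈ 656.9706 million.
After the change m₂ = 1 / (0.2328) ≈ 4.2955, so M₂ = 4.2955 × 38.17 ≈ 163.9592 million.
ΔM = M₂ − M₁ = 163.9592 − 656.9706 = -493.0114 million.

-493.0 million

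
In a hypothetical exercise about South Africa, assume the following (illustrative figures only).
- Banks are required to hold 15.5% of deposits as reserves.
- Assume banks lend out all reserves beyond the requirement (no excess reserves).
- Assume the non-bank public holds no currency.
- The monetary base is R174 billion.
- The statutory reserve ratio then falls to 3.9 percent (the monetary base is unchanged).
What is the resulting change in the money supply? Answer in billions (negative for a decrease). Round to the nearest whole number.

R3339 billion

Initially m₁ = 1 / (0.155) ≈ 6.4516, so M₁ = 6.4516 × 174 = 1122.5784 billion.
After the change m₂ = 1 / (0.039) ≈ 25.6410, so M₂ = 25.6410 × 174 = 4461.534 billion.
ΔM = M₂ − M₁ = 4461.534 − 1122.5784 = 3338.9556 billion.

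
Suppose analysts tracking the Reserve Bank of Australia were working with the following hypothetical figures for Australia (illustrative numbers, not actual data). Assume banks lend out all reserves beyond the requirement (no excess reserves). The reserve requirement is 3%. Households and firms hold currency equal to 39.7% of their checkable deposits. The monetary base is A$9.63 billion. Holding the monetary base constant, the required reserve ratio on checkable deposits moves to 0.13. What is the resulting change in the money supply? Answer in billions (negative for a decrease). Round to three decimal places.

-5.978 billion

Initially m₁ = (1 + 0.397) / (0.03 + 0.397) ≈ 3.27166, so M₁ = 3.27166 × 9.63 ≈ 31.5061 billion.
After the change m₂ = (1 + 0.397) / (0.13 + 0.397) ≈ 2.65085, so M₂ = 2.65085 × 9.63 ≈ 25.5277 billion.
ΔM = M₂ − M₁ = 25.5277 − 31.5061 = -5.9784 billion.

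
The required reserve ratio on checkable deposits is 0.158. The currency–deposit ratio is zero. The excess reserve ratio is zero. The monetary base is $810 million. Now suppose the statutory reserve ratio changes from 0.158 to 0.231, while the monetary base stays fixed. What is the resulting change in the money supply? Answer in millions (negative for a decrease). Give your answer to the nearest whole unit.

Initially m₁ = 1 / (0.158) ≈ 6.3291, so M₁ = 6.3291 × 810 = 5126.571 million.
After the change m₂ = 1 / (0.231) ≈ 4.3290, so M₂ = 4.3290 × 810 = 3506.49 million.
ΔM = M₂ − M₁ = 3506.49 − 5126.571 = -1620.081 million.

-1620 million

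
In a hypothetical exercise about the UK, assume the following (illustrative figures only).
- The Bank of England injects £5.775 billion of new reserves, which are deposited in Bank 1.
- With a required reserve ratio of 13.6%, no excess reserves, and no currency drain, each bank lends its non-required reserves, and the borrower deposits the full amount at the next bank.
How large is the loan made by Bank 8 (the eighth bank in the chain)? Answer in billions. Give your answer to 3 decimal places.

£1.793 billion

Each bank lends a fraction (1 − rr) = 0.8640 of the deposit it receives, so Bank 8 receives 5.775·0.8640^7 and lends 5.775·0.8640^8 ≈ 1.7933 billion.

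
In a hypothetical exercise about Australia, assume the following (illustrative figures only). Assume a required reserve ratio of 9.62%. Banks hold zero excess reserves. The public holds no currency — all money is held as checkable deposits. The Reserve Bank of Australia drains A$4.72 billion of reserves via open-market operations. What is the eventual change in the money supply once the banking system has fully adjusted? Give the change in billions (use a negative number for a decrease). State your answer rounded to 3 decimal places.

The simple money multiplier is m = 1/rr = 1/0.0962 ≈ 10.39501.
An open-market sale reduces the monetary base by 4.72 billion, so ΔM = m × ΔMB = 10.39501 × (−4.72) ≈ -49.0644 billion.

-49.064 billion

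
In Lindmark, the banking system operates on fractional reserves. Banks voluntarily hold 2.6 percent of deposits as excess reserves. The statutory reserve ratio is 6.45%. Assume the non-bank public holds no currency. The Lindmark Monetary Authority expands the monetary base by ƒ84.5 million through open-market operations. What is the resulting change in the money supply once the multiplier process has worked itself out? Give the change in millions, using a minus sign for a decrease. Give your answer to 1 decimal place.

The money multiplier is m = 1 / (rr + e) = 1 / (0.0645 + 0.026) ≈ 11.0497.
The purchase adds 84.5 million of base, so ΔM = m × ΔMB = 11.0497 × (+84.5) ≈ 933.6997 million.

ƒ933.7 million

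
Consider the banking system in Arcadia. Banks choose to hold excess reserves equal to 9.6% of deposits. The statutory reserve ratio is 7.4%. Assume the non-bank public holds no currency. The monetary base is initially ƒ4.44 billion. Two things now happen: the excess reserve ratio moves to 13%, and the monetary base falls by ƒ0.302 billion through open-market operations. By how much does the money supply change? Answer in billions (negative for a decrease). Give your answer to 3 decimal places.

Before: m₁ = 1 / (0.074 + 0.096) ≈ 5.88235, MB₁ = 4.44, so M₁ = 5.88235 × 4.44 ≈ 26.1176 billion.
After: m₂ = 1 / (0.074 + 0.13) ≈ 4.90196, MB₂ = 4.44 − 0.302 = 4.138, so M₂ = 4.90196 × 4.138 ≈ 20.2843 billion.
ΔM = M₂ − M₁ = 20.2843 − 26.1176 = -5.8333 billion.

-5.833 billion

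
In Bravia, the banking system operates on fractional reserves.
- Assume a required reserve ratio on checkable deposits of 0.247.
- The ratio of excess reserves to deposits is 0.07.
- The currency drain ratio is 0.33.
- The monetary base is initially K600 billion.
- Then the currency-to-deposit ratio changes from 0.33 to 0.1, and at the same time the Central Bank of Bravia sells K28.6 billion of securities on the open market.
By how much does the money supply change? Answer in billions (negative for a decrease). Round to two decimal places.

K273.91 billion

Before: m₁ = (1 + 0.33) / (0.247 + 0.07 + 0.33) ≈ 2.055641, MB₁ = 600, so M₁ = 2.055641 × 600 = 1233.3846 billion.
After: m₂ = (1 + 0.1) / (0.247 + 0.07 + 0.1) ≈ 2.637890, MB₂ = 600 − 28.6 = 571.4, so M₂ = 2.637890 × 571.4 ≈ 1507.2903 billion.
ΔM = M₂ − M₁ = 1507.2903 − 1233.3846 = 273.9057 billion.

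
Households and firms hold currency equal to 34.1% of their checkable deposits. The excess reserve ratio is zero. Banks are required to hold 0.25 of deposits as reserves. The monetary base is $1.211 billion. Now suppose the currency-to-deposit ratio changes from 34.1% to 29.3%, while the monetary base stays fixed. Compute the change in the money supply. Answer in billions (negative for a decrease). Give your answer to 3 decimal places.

$0.136 billion

Initially m₁ = (1 + 0.341) / (0.25 + 0.341) ≈ 2.26904, so M₁ = 2.26904 × 1.211 ≈ 2.7478 billion.
After the change m₂ = (1 + 0.293) / (0.25 + 0.293) ≈ 2.38122, so M₂ = 2.38122 × 1.211 ≈ 2.8837 billion.
ΔM = M₂ − M₁ = 2.8837 − 2.7478 = 0.1359 billion.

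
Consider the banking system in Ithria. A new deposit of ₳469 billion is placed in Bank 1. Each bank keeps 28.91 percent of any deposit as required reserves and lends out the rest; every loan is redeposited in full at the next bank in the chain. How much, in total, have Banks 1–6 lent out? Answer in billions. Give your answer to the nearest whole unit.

₳1004 billion

Bank i lends (1 − rr)^i of the original deposit: Bank 1 lends 469·0.7109 = 333.4121, Bank 2 lends 469·0.7109² ≈ 237.0227, and so on.
Summing a geometric series: total = 469·[0.7109·(1 − 0.7109^6) / (1 − 0.7109)] ≈ 1004.4139 billion.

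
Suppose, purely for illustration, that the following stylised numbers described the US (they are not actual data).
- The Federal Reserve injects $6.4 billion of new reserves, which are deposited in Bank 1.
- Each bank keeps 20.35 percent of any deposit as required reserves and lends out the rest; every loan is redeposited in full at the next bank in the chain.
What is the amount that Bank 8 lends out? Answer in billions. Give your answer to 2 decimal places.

Each bank lends a fraction (1 − rr) = 0.7965 of the deposit it receives, so Bank 8 receives 6.4·0.7965^7 and lends 6.4·0.7965^8 ≈ 1.0367 billion.

$1.04 billion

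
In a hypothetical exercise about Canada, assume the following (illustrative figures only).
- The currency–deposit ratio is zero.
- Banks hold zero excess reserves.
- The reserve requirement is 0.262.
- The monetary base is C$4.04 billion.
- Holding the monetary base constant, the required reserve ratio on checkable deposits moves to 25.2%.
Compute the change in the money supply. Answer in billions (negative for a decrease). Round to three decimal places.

Initially m₁ = 1 / (0.262) ≈ 3.81679, so M₁ = 3.81679 × 4.04 ≈ 15.4198 billion.
After the change m₂ = 1 / (0.252) ≈ 3.96825, so M₂ = 3.96825 × 4.04 ≈ 16.0317 billion.
ΔM = M₂ − M₁ = 16.0317 − 15.4198 = 0.6119 billion.

C$0.612 billion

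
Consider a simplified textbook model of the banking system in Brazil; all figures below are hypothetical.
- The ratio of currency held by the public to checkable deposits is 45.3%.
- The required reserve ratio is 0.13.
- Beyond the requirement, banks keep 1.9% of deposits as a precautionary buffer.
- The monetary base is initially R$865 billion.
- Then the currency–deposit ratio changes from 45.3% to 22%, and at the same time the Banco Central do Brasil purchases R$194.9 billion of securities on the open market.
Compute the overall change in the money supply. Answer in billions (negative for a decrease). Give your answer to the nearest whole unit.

Before: m₁ = (1 + 0.453) / (0.13 + 0.019 + 0.453) ≈ 2.41362, MB₁ = 865, so M₁ = 2.41362 × 865 = 2087.7813 billion.
After: m₂ = (1 + 0.22) / (0.13 + 0.019 + 0.22) ≈ 3.30623, MB₂ = 865 + 194.9 = 1059.9, so M₂ = 3.30623 × 1059.9 ≈ 3504.2732 billion.
ΔM = M₂ − M₁ = 3504.2732 − 2087.7813 = 1416.4919 billion.

R$1416 billion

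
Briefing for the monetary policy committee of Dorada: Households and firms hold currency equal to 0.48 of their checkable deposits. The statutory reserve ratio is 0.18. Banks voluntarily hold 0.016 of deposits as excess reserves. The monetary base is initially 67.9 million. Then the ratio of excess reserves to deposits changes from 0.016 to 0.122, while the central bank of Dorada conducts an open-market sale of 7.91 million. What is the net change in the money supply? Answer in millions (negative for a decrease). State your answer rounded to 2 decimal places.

-35.12 million

Before: m₁ = (1 + 0.48) / (0.18 + 0.016 + 0.48) ≈ 2.18935, MB₁ = 67.9, so M₁ = 2.18935 × 67.9 ≈ 148.6569 million.
After: m₂ = (1 + 0.48) / (0.18 + 0.122 + 0.48) ≈ 1.89258, MB₂ = 67.9 − 7.91 = 59.99, so M₂ = 1.89258 × 59.99 ≈ 113.5359 million.
ΔM = M₂ − M₁ = 113.5359 − 148.6569 = -35.121 million.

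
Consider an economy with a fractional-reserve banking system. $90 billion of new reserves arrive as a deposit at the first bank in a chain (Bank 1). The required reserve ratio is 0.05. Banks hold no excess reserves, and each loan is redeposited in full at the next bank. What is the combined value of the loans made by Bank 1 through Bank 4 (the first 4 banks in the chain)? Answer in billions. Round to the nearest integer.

Bank i lends (1 − rr)^i of the original deposit: Bank 1 lends 90·0.9500 = 85.5000, Bank 2 lends 90·0.9500² = 81.2250, and so on.
Summing a geometric series: total = 90·[0.9500·(1 − 0.9500^4) / (1 − 0.9500)] ≈ 317.1943 billion.

$317 billion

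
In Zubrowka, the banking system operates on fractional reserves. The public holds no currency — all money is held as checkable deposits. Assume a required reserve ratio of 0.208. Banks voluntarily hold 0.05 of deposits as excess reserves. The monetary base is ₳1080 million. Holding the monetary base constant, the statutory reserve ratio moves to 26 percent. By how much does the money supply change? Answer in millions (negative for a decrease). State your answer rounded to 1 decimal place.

-702.2 million

Initially m₁ = 1 / (0.208 + 0.05) ≈ 3.875969, so M₁ = 3.875969 × 1080 ≈ 4186.0465 million.
After the change m₂ = 1 / (0.26 + 0.05) ≈ 3.225806, so M₂ = 3.225806 × 1080 ≈ 3483.8705 million.
ΔM = M₂ − M₁ = 3483.8705 − 4186.0465 = -702.176 million.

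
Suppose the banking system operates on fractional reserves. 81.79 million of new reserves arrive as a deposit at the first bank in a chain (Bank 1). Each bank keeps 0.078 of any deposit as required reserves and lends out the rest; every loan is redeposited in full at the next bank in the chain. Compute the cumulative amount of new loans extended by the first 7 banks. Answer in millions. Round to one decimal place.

Bank i lends (1 − rr)^i of the original deposit: Bank 1 lends 81.79·0.9220 ≈ 75.4104, Bank 2 lends 81.79·0.9220² ≈ 69.5284, and so on.
Summing a geometric series: total = 81.79·[0.9220·(1 − 0.9220^7) / (1 − 0.9220)] ≈ 419.2129 million.

419.2 million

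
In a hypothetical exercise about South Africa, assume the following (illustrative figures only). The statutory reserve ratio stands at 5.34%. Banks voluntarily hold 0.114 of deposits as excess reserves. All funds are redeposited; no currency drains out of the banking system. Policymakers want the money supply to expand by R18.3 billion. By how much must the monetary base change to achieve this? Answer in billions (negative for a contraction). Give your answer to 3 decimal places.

The money multiplier is m = 1 / (rr + e) = 1 / (0.0534 + 0.114) ≈ 5.973716.
ΔMB = ΔM / m = (+18.3) / 5.973716 ≈ 3.0634 billion.

R3.063 billion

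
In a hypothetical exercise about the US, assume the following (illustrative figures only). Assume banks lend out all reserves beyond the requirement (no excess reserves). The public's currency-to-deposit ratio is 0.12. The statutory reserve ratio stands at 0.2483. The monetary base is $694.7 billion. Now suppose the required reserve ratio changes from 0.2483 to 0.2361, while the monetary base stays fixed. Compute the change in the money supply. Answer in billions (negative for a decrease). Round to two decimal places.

$72.38 billion

Initially m₁ = (1 + 0.12) / (0.2483 + 0.12) ≈ 3.040999, so M₁ = 3.040999 × 694.7 ≈ 2112.582 billion.
After the change m₂ = (1 + 0.12) / (0.2361 + 0.12) ≈ 3.145184, so M₂ = 3.145184 × 694.7 ≈ 2184.9593 billion.
ΔM = M₂ − M₁ = 2184.9593 − 2112.582 = 72.3773 billion.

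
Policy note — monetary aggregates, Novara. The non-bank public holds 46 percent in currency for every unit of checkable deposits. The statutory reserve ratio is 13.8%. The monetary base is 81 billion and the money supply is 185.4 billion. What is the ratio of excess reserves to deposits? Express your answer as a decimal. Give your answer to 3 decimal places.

0.040

Using m = M/MB = 185.4/81 ≈ 2.288889. Since m = (1 + c)/(c + rr + e), the denominator satisfies c + rr + e = (1 + c)/m = (1 + 0.46) / 2.288889 ≈ 0.637864.
With c = 0.46 and rr = 0.138, the ratio of excess reserves to deposits is 0.637864 − 0.46 − 0.138 = 0.039864.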